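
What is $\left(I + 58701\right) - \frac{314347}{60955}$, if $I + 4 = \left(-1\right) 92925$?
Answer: $- \frac{2086682087}{60955} \approx -34233.0$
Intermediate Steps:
$I = -92929$ ($I = -4 - 92925 = -92929$)
$\left(I + 58701\right) - \frac{314347}{60955} = \left(-92929 + 58701\right) - \frac{314347}{60955} = -34228 - \frac{314347}{60955} = - \frac{2086682087}{60955}$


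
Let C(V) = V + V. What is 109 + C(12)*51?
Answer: 1333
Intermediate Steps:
C(V) = 2*V
109 + C(12)*51 = 109 + (2*12)*51 = 109 + 24*51 = 109 + 1224 = 1333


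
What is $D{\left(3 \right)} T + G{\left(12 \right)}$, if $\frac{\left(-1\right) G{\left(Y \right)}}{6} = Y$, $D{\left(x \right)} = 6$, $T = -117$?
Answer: $-774$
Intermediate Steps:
$G{\left(Y \right)} = - 6 Y$
$D{\left(3 \right)} T + G{\left(12 \right)} = 6 \left(-117\right) - 72 = -702 - 72 = -774$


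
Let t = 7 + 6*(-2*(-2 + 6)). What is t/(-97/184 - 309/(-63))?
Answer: -158424/16915 ≈ -9.3659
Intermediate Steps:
t = -41 (t = 7 + 6*(-2*4) = 7 + 6*(-8) = 7 - 48 = -41)
t/(-97/184 - 309/(-63)) = -41/(-97/184 - 309/(-63)) = -41/(-97*1/184 - 309*(-1/63)) = -41/(-97/184 + 103/21) = -41/16915/3864 = -41*3864/16915 = -158424/16915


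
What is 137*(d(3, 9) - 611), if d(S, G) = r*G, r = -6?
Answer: -91105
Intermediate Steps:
d(S, G) = -6*G
137*(d(3, 9) - 611) = 137*(-6*9 - 611) = 137*(-54 - 611) = 137*(-665) = -91105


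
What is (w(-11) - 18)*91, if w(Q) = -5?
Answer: -2093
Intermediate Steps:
(w(-11) - 18)*91 = (-5 - 18)*91 = -23*91 = -2093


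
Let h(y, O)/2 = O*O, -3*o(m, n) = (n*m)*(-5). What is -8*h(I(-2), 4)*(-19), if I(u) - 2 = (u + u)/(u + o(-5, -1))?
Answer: 4864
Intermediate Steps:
o(m, n) = 5*m*n/3 (o(m, n) = -n*m*(-5)/3 = -m*n*(-5)/3 = -(-5)*m*n/3 = 5*m*n/3)
I(u) = 2 + 2*u/(25/3 + u) (I(u) = 2 + (u + u)/(u + (5/3)*(-5)*(-1)) = 2 + (2*u)/(u + 25/3) = 2 + (2*u)/(25/3 + u) = 2 + 2*u/(25/3 + u))
h(y, O) = 2*O² (h(y, O) = 2*(O*O) = 2*O²)
-8*h(I(-2), 4)*(-19) = -16*4²*(-19) = -16*16*(-19) = -8*32*(-19) = -256*(-19) = 4864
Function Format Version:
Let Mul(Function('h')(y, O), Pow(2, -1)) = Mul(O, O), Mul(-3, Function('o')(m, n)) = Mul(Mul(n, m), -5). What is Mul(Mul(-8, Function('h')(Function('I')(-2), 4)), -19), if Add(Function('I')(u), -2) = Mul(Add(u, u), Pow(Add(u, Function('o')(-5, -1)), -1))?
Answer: 4864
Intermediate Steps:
Function('o')(m, n) = Mul(Rational(5, 3), m, n) (Function('o')(m, n) = Mul(Rational(-1, 3), Mul(Mul(n, m), -5)) = Mul(Rational(-1, 3), Mul(Mul(m, n), -5)) = Mul(Rational(-1, 3), Mul(-5, m, n)) = Mul(Rational(5, 3), m, n))
Function('I')(u) = Add(2, Mul(2, u, Pow(Add(Rational(25, 3), u), -1))) (Function('I')(u) = Add(2, Mul(Add(u, u), Pow(Add(u, Mul(Rational(5, 3), -5, -1)), -1))) = Add(2, Mul(Mul(2, u), Pow(Add(u, Rational(25, 3)), -1))) = Add(2, Mul(Mul(2, u), Pow(Add(Rational(25, 3), u), -1))) = Add(2, Mul(2, u, Pow(Add(Rational(25, 3), u), -1))))
Function('h')(y, O) = Mul(2, Pow(O, 2)) (Function('h')(y, O) = Mul(2, Mul(O, O)) = Mul(2, Pow(O, 2)))
Mul(Mul(-8, Function('h')(Function('I')(-2), 4)), -19) = Mul(Mul(-8, Mul(2, Pow(4, 2))), -19) = Mul(Mul(-8, Mul(2, 16)), -19) = Mul(Mul(-8, 32), -19) = Mul(-256, -19) = 4864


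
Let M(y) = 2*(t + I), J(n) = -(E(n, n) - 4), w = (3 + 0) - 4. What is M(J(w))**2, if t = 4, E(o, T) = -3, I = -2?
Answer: 16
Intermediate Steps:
w = -1 (w = 3 - 4 = -1)
J(n) = 7 (J(n) = -(-3 - 4) = -1*(-7) = 7)
M(y) = 4 (M(y) = 2*(4 - 2) = 2*2 = 4)
M(J(w))**2 = 4**2 = 16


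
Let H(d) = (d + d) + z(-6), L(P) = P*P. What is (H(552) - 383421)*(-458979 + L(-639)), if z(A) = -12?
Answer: 19368022482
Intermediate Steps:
L(P) = P**2
H(d) = -12 + 2*d (H(d) = (d + d) - 12 = 2*d - 12 = -12 + 2*d)
(H(552) - 383421)*(-458979 + L(-639)) = ((-12 + 2*552) - 383421)*(-458979 + (-639)**2) = ((-12 + 1104) - 383421)*(-458979 + 408321) = (1092 - 383421)*(-50658) = -382329*(-50658) = 19368022482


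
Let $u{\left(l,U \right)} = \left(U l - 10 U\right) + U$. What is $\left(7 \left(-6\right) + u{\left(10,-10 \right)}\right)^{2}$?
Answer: $2704$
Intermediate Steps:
$u{\left(l,U \right)} = - 9 U + U l$ ($u{\left(l,U \right)} = \left(- 10 U + U l\right) + U = - 9 U + U l$)
$\left(7 \left(-6\right) + u{\left(10,-10 \right)}\right)^{2} = \left(7 \left(-6\right) - 10 \left(-9 + 10\right)\right)^{2} = \left(-42 - 10\right)^{2} = \left(-52\right)^{2} = 2704$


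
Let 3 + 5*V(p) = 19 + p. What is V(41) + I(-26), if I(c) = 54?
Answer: 327/5 ≈ 65.400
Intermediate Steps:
V(p) = 16/5 + p/5 (V(p) = -⅗ + (19 + p)/5 = -⅗ + (19/5 + p/5) = 16/5 + p/5)
V(41) + I(-26) = (16/5 + (⅕)*41) + 54 = (16/5 + 41/5) + 54 = 57/5 + 54 = 327/5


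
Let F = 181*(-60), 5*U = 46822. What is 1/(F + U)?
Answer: -5/7478 ≈ -0.00066863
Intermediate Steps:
U = 46822/5 (U = (⅕)*46822 = 46822/5 ≈ 9364.4)
F = -10860
1/(F + U) = 1/(-10860 + 46822/5) = 1/(-7478/5) = -5/7478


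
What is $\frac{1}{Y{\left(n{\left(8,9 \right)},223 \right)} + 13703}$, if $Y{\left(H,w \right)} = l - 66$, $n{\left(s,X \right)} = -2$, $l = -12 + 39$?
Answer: $\frac{1}{13664} \approx 7.3185 \cdot 10^{-5}$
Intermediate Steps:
$l = 27$
$Y{\left(H,w \right)} = -39$ ($Y{\left(H,w \right)} = 27 - 66 = -39$)
$\frac{1}{Y{\left(n{\left(8,9 \right)},223 \right)} + 13703} = \frac{1}{-39 + 13703} = \frac{1}{13664}$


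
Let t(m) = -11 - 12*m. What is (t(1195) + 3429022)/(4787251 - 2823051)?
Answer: 3414671/1964200 ≈ 1.7385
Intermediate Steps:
(t(1195) + 3429022)/(4787251 - 2823051) = ((-11 - 12*1195) + 3429022)/(4787251 - 2823051) = ((-11 - 14340) + 3429022)/1964200 = (-14351 + 3429022)*(1/1964200) = 3414671*(1/1964200) = 3414671/1964200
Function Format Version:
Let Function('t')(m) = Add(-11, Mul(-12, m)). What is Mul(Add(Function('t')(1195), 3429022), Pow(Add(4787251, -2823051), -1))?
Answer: Rational(3414671, 1964200) ≈ 1.7385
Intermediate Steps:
Mul(Add(Function('t')(1195), 3429022), Pow(Add(4787251, -2823051), -1)) = Mul(Add(Add(-11, Mul(-12, 1195)), 3429022), Pow(Add(4787251, -2823051), -1)) = Mul(Add(Add(-11, -14340), 3429022), Pow(1964200, -1)) = Mul(Add(-14351, 3429022), Rational(1, 1964200)) = Mul(3414671, Rational(1, 1964200)) = Rational(3414671, 1964200)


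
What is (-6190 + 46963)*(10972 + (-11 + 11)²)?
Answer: 447361356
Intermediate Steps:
(-6190 + 46963)*(10972 + (-11 + 11)²) = 40773*(10972 + 0²) = 40773*(10972 + 0) = 40773*10972 = 447361356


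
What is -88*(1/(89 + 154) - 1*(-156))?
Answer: -3335992/243 ≈ -13728.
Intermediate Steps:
-88*(1/(89 + 154) - 1*(-156)) = -88*(1/243 + 156) = -88*37909/243 = -3335992/243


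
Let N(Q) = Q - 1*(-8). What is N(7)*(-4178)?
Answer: -62670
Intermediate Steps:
N(Q) = 8 + Q (N(Q) = Q + 8 = 8 + Q)
N(7)*(-4178) = (8 + 7)*(-4178) = 15*(-4178) = -62670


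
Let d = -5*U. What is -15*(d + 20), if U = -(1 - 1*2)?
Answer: -225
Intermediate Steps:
U = 1 (U = -(1 - 2) = -1*(-1) = 1)
d = -5 (d = -5*1 = -5)
-15*(d + 20) = -15*(-5 + 20) = -15*15 = -225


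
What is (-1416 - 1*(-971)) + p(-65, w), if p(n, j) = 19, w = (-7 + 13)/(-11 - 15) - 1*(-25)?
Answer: -426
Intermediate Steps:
w = 322/13 (w = 6/(-26) + 25 = 6*(-1/26) + 25 = -3/13 + 25 = 322/13 ≈ 24.769)
(-1416 - 1*(-971)) + p(-65, w) = (-1416 - 1*(-971)) + 19 = (-1416 + 971) + 19 = -445 + 19 = -426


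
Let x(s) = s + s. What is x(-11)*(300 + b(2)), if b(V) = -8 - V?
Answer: -6380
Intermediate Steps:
x(s) = 2*s
x(-11)*(300 + b(2)) = (2*(-11))*(300 + (-8 - 1*2)) = -22*(300 + (-8 - 2)) = -22*(300 - 10) = -22*290 = -6380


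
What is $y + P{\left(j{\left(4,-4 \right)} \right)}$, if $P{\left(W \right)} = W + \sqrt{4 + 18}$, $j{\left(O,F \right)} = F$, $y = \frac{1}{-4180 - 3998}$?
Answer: $- \frac{32713}{8178} + \sqrt{22} \approx 0.69029$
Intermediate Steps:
$y = - \frac{1}{8178}$ ($y = \frac{1}{-8178} = - \frac{1}{8178} \approx -0.00012228$)
$P{\left(W \right)} = W + \sqrt{22}$
$y + P{\left(j{\left(4,-4 \right)} \right)} = - \frac{1}{8178} - \left(4 - \sqrt{22}\right) = - \frac{32713}{8178} + \sqrt{22}$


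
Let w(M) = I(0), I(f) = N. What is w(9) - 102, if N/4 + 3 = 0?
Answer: -114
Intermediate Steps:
N = -12 (N = -12 + 4*0 = -12 + 0 = -12)
I(f) = -12
w(M) = -12
w(9) - 102 = -12 - 102 = -114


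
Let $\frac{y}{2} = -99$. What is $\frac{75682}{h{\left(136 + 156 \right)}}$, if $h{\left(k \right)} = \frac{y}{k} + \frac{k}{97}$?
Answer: $\frac{1071808484}{33029} \approx 32451.0$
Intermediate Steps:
$y = -198$ ($y = 2 \left(-99\right) = -198$)
$h{\left(k \right)} = - \frac{198}{k} + \frac{k}{97}$
$\frac{75682}{h{\left(136 + 156 \right)}} = \frac{75682}{- \frac{198}{136 + 156} + \frac{136 + 156}{97}} = \frac{75682}{- \frac{198}{292} + \frac{1}{97} \cdot 292} = \frac{75682}{\left(-198\right) \frac{1}{292} + \frac{292}{97}} = \frac{75682}{- \frac{99}{146} + \frac{292}{97}} = \frac{75682}{\frac{33029}{14162}} = 75682 \cdot \frac{14162}{33029} = \frac{1071808484}{33029}$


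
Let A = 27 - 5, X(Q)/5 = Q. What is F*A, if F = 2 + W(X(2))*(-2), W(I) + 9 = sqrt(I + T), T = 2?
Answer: 440 - 88*sqrt(3) ≈ 287.58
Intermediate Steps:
X(Q) = 5*Q
W(I) = -9 + sqrt(2 + I) (W(I) = -9 + sqrt(I + 2) = -9 + sqrt(2 + I))
A = 22
F = 20 - 4*sqrt(3) (F = 2 + (-9 + sqrt(2 + 5*2))*(-2) = 2 + (-9 + sqrt(2 + 10))*(-2) = 2 + (-9 + sqrt(12))*(-2) = 2 + (-9 + 2*sqrt(3))*(-2) = 2 + (18 - 4*sqrt(3)) = 20 - 4*sqrt(3) ≈ 13.072)
F*A = (20 - 4*sqrt(3))*22 = 440 - 88*sqrt(3)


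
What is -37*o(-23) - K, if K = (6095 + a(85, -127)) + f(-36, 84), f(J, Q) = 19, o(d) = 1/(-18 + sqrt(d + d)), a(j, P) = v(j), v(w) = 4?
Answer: -30581/5 + I*sqrt(46)/10 ≈ -6116.2 + 0.67823*I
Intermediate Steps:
a(j, P) = 4
o(d) = 1/(-18 + sqrt(2)*sqrt(d)) (o(d) = 1/(-18 + sqrt(2*d)) = 1/(-18 + sqrt(2)*sqrt(d)))
K = 6118 (K = (6095 + 4) + 19 = 6099 + 19 = 6118)
-37*o(-23) - K = -37/(-18 + sqrt(2)*sqrt(-23)) - 1*6118 = -37/(-18 + sqrt(2)*(I*sqrt(23))) - 6118 = -37/(-18 + I*sqrt(46)) - 6118 = -6118 - 37/(-18 + I*sqrt(46))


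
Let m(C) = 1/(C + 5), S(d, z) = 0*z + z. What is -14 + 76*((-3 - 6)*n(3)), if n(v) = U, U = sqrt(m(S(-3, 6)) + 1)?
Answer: -14 - 1368*sqrt(33)/11 ≈ -728.42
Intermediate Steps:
S(d, z) = z (S(d, z) = 0 + z = z)
m(C) = 1/(5 + C)
U = 2*sqrt(33)/11 (U = sqrt(1/(5 + 6) + 1) = sqrt(1/11 + 1) = sqrt(12/11) = 2*sqrt(33)/11 ≈ 1.0445)
n(v) = 2*sqrt(33)/11
-14 + 76*((-3 - 6)*n(3)) = -14 + 76*((-3 - 6)*(2*sqrt(33)/11)) = -14 + 76*(-18*sqrt(33)/11) = -14 - 1368*sqrt(33)/11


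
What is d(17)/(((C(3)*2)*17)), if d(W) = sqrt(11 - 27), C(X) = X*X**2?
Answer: 2*I/459 ≈ 0.0043573*I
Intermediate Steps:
C(X) = X**3
d(W) = 4*I (d(W) = sqrt(-16) = 4*I)
d(17)/(((C(3)*2)*17)) = (4*I)/(((3**3*2)*17)) = (4*I)/(((27*2)*17)) = (4*I)/((54*17)) = (4*I)/918 = (4*I)*(1/918) = 2*I/459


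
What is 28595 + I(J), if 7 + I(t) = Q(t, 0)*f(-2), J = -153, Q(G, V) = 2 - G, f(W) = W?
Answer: 28278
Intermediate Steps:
I(t) = -11 + 2*t (I(t) = -7 + (2 - t)*(-2) = -7 + (-4 + 2*t) = -11 + 2*t)
28595 + I(J) = 28595 + (-11 + 2*(-153)) = 28595 + (-11 - 306) = 28595 - 317 = 28278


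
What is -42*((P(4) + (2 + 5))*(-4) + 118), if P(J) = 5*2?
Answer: -2100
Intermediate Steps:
P(J) = 10
-42*((P(4) + (2 + 5))*(-4) + 118) = -42*((10 + (2 + 5))*(-4) + 118) = -42*((10 + 7)*(-4) + 118) = -42*(17*(-4) + 118) = -42*(-68 + 118) = -42*50 = -2100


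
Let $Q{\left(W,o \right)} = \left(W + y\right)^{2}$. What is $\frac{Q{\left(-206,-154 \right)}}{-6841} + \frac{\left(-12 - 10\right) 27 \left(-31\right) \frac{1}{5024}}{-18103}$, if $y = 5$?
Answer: $- \frac{1837287794223}{311092668976} \approx -5.9059$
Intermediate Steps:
$Q{\left(W,o \right)} = \left(5 + W\right)^{2}$ ($Q{\left(W,o \right)} = \left(W + 5\right)^{2} = \left(5 + W\right)^{2}$)
$\frac{Q{\left(-206,-154 \right)}}{-6841} + \frac{\left(-12 - 10\right) 27 \left(-31\right) \frac{1}{5024}}{-18103} = \frac{\left(5 - 206\right)^{2}}{-6841} + \frac{\left(-12 - 10\right) 27 \left(-31\right) \frac{1}{5024}}{-18103} = \left(-201\right)^{2} \left(- \frac{1}{6841}\right) + \left(-12 - 10\right) 27 \left(-31\right) \frac{1}{5024} \left(- \frac{1}{18103}\right) = 40401 \left(- \frac{1}{6841}\right) + \left(-22\right) 27 \left(-31\right) \frac{1}{5024} \left(- \frac{1}{18103}\right) = - \frac{40401}{6841} + \left(-594\right) \left(-31\right) \frac{1}{5024} \left(- \frac{1}{18103}\right) = - \frac{40401}{6841} + 18414 \cdot \frac{1}{5024} \left(- \frac{1}{18103}\right) = - \frac{40401}{6841} + \frac{9207}{2512} \left(- \frac{1}{18103}\right) = - \frac{40401}{6841} - \frac{9207}{45474736} = - \frac{1837287794223}{311092668976}$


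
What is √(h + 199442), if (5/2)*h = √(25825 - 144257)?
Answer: √(4986050 + 40*I*√7402)/5 ≈ 446.59 + 0.15412*I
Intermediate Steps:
h = 8*I*√7402/5 (h = 2*√(25825 - 144257)/5 = 2*√(-118432)/5 = 2*(4*I*√7402)/5 = 8*I*√7402/5 ≈ 137.66*I)
√(h + 199442) = √(8*I*√7402/5 + 199442) = √(199442 + 8*I*√7402/5)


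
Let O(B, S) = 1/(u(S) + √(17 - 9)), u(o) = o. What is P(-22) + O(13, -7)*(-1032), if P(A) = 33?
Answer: 8577/41 + 2064*√2/41 ≈ 280.39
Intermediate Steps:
O(B, S) = 1/(S + 2*√2) (O(B, S) = 1/(S + √(17 - 9)) = 1/(S + √8) = 1/(S + 2*√2))
P(-22) + O(13, -7)*(-1032) = 33 - 1032/(-7 + 2*√2)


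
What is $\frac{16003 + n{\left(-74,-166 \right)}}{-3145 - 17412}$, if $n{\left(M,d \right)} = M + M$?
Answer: $- \frac{15855}{20557} \approx -0.77127$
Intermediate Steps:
$n{\left(M,d \right)} = 2 M$
$\frac{16003 + n{\left(-74,-166 \right)}}{-3145 - 17412} = \frac{16003 + 2 \left(-74\right)}{-3145 - 17412} = \frac{16003 - 148}{-20557} = 15855 \left(- \frac{1}{20557}\right) = - \frac{15855}{20557}$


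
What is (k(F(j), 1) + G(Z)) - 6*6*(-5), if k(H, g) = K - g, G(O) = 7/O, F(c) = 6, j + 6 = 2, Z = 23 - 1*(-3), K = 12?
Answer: 4973/26 ≈ 191.27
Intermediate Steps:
Z = 26 (Z = 23 + 3 = 26)
j = -4 (j = -6 + 2 = -4)
k(H, g) = 12 - g
(k(F(j), 1) + G(Z)) - 6*6*(-5) = ((12 - 1*1) + 7/26) - 6*6*(-5) = ((12 - 1) + 7*(1/26)) - 36*(-5) = (11 + 7/26) + 180 = 293/26 + 180 = 4973/26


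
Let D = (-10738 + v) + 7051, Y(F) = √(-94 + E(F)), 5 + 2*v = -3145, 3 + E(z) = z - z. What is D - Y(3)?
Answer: -5262 - I*√97 ≈ -5262.0 - 9.8489*I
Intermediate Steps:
E(z) = -3 (E(z) = -3 + (z - z) = -3 + 0 = -3)
v = -1575 (v = -5/2 + (½)*(-3145) = -5/2 - 3145/2 = -1575)
Y(F) = I*√97 (Y(F) = √(-94 - 3) = √(-97) = I*√97)
D = -5262 (D = (-10738 - 1575) + 7051 = -12313 + 7051 = -5262)
D - Y(3) = -5262 - I*√97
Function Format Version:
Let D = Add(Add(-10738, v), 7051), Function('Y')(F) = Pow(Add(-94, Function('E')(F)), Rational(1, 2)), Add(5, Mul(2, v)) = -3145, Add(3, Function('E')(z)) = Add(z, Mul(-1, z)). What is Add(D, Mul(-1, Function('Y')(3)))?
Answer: Add(-5262, Mul(-1, I, Pow(97, Rational(1, 2)))) ≈ Add(-5262.0, Mul(-9.8489, I))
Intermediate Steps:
Function('E')(z) = -3 (Function('E')(z) = Add(-3, Add(z, Mul(-1, z))) = Add(-3, 0) = -3)
v = -1575 (v = Add(Rational(-5, 2), Mul(Rational(1, 2), -3145)) = Add(Rational(-5, 2), Rational(-3145, 2)) = -1575)
Function('Y')(F) = Mul(I, Pow(97, Rational(1, 2))) (Function('Y')(F) = Pow(Add(-94, -3), Rational(1, 2)) = Pow(-97, Rational(1, 2)) = Mul(I, Pow(97, Rational(1, 2))))
D = -5262 (D = Add(Add(-10738, -1575), 7051) = Add(-12313, 7051) = -5262)
Add(D, Mul(-1, Function('Y')(3))) = Add(-5262, Mul(-1, Mul(I, Pow(97, Rational(1, 2))))) = Add(-5262, Mul(-1, I, Pow(97, Rational(1, 2))))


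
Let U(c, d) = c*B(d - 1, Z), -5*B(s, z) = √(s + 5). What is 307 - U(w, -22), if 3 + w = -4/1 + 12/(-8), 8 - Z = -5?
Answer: 307 - 51*I*√2/10 ≈ 307.0 - 7.2125*I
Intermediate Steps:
Z = 13 (Z = 8 - 1*(-5) = 8 + 5 = 13)
B(s, z) = -√(5 + s)/5 (B(s, z) = -√(s + 5)/5 = -√(5 + s)/5)
w = -17/2 (w = -3 + (-4/1 + 12/(-8)) = -3 + (-4*1 + 12*(-⅛)) = -3 + (-4 - 3/2) = -3 - 11/2 = -17/2 ≈ -8.5000)
U(c, d) = -c*√(4 + d)/5 (U(c, d) = c*(-√(5 + (d - 1))/5) = c*(-√(5 + (-1 + d))/5) = c*(-√(4 + d)/5) = -c*√(4 + d)/5)
307 - U(w, -22) = 307 - (-1)*(-17)*√(4 - 22)/(5*2) = 307 - (-1)*(-17)*√(-18)/(5*2) = 307 - (-1)*(-17)*3*I*√2/(5*2) = 307 - 51*I*√2/10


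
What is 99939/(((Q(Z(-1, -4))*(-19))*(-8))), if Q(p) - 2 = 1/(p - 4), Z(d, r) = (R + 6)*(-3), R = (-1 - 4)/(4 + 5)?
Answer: 870897/2584 ≈ 337.03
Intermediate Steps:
R = -5/9 ≈ -0.55556
Z(d, r) = -49/3 (Z(d, r) = (-5/9 + 6)*(-3) = (49/9)*(-3) = -49/3)
Q(p) = 2 + 1/(-4 + p) (Q(p) = 2 + 1/(p - 4) = 2 + 1/(-4 + p))
99939/(((Q(Z(-1, -4))*(-19))*(-8))) = 99939/(((((-7 + 2*(-49/3))/(-4 - 49/3))*(-19))*(-8))) = 99939/(((((-7 - 98/3)/(-61/3))*(-19))*(-8))) = 99939/(((-3/61*(-119/3)*(-19))*(-8))) = 99939/((((119/61)*(-19))*(-8))) = 99939/((-2261/61*(-8))) = 99939/(18088/61) = 99939*(61/18088) = 870897/2584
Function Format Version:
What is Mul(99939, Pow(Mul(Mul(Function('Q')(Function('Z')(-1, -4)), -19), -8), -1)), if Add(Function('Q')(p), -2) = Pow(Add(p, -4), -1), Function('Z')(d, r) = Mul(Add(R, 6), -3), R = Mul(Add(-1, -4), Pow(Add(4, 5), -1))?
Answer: Rational(870897, 2584) ≈ 337.03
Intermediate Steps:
R = Rational(-5, 9) (R = Mul(-5, Pow(9, -1)) = Mul(-5, Rational(1, 9)) = Rational(-5, 9) ≈ -0.55556)
Function('Z')(d, r) = Rational(-49, 3) (Function('Z')(d, r) = Mul(Add(Rational(-5, 9), 6), -3) = Mul(Rational(49, 9), -3) = Rational(-49, 3))
Function('Q')(p) = Add(2, Pow(Add(-4, p), -1)) (Function('Q')(p) = Add(2, Pow(Add(p, -4), -1)) = Add(2, Pow(Add(-4, p), -1)))
Mul(99939, Pow(Mul(Mul(Function('Q')(Function('Z')(-1, -4)), -19), -8), -1)) = Mul(99939, Pow(Mul(Mul(Mul(Pow(Add(-4, Rational(-49, 3)), -1), Add(-7, Mul(2, Rational(-49, 3)))), -19), -8), -1)) = Mul(99939, Pow(Mul(Mul(Mul(Pow(Rational(-61, 3), -1), Add(-7, Rational(-98, 3))), -19), -8), -1)) = Mul(99939, Pow(Mul(Mul(Mul(Rational(-3, 61), Rational(-119, 3)), -19), -8), -1)) = Mul(99939, Pow(Mul(Mul(Rational(119, 61), -19), -8), -1)) = Mul(99939, Pow(Mul(Rational(-2261, 61), -8), -1)) = Mul(99939, Pow(Rational(18088, 61), -1)) = Mul(99939, Rational(61, 18088)) = Rational(870897, 2584)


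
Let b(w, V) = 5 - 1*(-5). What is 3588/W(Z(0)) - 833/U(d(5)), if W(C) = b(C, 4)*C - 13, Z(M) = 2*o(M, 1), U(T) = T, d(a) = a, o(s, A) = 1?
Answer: 12109/35 ≈ 345.97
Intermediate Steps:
b(w, V) = 10 (b(w, V) = 5 + 5 = 10)
Z(M) = 2 (Z(M) = 2*1 = 2)
W(C) = -13 + 10*C (W(C) = 10*C - 13 = -13 + 10*C)
3588/W(Z(0)) - 833/U(d(5)) = 3588/(-13 + 10*2) - 833/5 = 3588/(-13 + 20) - 833*⅕ = 3588/7 - 833/5 = 12109/35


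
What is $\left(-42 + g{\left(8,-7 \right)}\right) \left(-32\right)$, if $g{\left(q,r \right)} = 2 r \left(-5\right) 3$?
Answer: $-5376$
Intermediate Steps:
$g{\left(q,r \right)} = - 30 r$ ($g{\left(q,r \right)} = - 10 r 3 = - 30 r$)
$\left(-42 + g{\left(8,-7 \right)}\right) \left(-32\right) = \left(-42 - -210\right) \left(-32\right) = \left(-42 + 210\right) \left(-32\right) = 168 \left(-32\right) = -5376$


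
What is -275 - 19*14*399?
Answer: -106409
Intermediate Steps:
-275 - 19*14*399 = -275 - 266*399 = -275 - 106134 = -106409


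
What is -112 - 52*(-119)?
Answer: 6076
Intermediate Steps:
-112 - 52*(-119) = -112 + 6188 = 6076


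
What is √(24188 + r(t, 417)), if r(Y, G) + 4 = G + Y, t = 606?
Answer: √25207 ≈ 158.77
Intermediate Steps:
r(Y, G) = -4 + G + Y (r(Y, G) = -4 + (G + Y) = -4 + G + Y)
√(24188 + r(t, 417)) = √(24188 + (-4 + 417 + 606)) = √(24188 + 1019) = √25207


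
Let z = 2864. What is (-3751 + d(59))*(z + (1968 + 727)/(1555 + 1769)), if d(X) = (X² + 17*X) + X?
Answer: 628493646/277 ≈ 2.2689e+6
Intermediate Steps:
d(X) = X² + 18*X
(-3751 + d(59))*(z + (1968 + 727)/(1555 + 1769)) = (-3751 + 59*(18 + 59))*(2864 + (1968 + 727)/(1555 + 1769)) = (-3751 + 59*77)*(2864 + 2695/3324) = (-3751 + 4543)*(2864 + 2695*(1/3324)) = 792*(2864 + 2695/3324) = 792*(9522631/3324) = 628493646/277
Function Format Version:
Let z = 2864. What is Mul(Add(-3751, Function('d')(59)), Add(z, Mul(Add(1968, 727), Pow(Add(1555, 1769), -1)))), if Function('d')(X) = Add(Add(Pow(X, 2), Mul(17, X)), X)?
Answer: Rational(628493646, 277) ≈ 2.2689e+6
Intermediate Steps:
Function('d')(X) = Add(Pow(X, 2), Mul(18, X))
Mul(Add(-3751, Function('d')(59)), Add(z, Mul(Add(1968, 727), Pow(Add(1555, 1769), -1)))) = Mul(Add(-3751, Mul(59, Add(18, 59))), Add(2864, Mul(Add(1968, 727), Pow(Add(1555, 1769), -1)))) = Mul(Add(-3751, Mul(59, 77)), Add(2864, Mul(2695, Pow(3324, -1)))) = Mul(Add(-3751, 4543), Add(2864, Mul(2695, Rational(1, 3324)))) = Mul(792, Add(2864, Rational(2695, 3324))) = Mul(792, Rational(9522631, 3324)) = Rational(628493646, 277)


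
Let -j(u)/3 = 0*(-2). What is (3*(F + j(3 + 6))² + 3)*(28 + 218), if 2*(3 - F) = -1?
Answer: 19557/2 ≈ 9778.5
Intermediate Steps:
F = 7/2 (F = 3 - ½*(-1) = 3 + ½ = 7/2 ≈ 3.5000)
j(u) = 0 (j(u) = -0*(-2) = -3*0 = 0)
(3*(F + j(3 + 6))² + 3)*(28 + 218) = (3*(7/2 + 0)² + 3)*(28 + 218) = (3*(7/2)² + 3)*246 = (3*(49/4) + 3)*246 = (147/4 + 3)*246 = (159/4)*246 = 19557/2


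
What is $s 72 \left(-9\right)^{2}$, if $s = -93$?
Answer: $-542376$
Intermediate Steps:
$s 72 \left(-9\right)^{2} = \left(-93\right) 72 \left(-9\right)^{2} = \left(-6696\right) 81 = -542376$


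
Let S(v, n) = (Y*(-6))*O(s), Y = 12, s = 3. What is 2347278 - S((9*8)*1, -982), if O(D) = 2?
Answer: 2347422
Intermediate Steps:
S(v, n) = -144 (S(v, n) = (12*(-6))*2 = -72*2 = -144)
2347278 - S((9*8)*1, -982) = 2347278 - 1*(-144) = 2347278 + 144 = 2347422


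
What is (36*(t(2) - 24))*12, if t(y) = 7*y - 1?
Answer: -4752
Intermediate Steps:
t(y) = -1 + 7*y
(36*(t(2) - 24))*12 = (36*((-1 + 7*2) - 24))*12 = (36*((-1 + 14) - 24))*12 = (36*(13 - 24))*12 = (36*(-11))*12 = -396*12 = -4752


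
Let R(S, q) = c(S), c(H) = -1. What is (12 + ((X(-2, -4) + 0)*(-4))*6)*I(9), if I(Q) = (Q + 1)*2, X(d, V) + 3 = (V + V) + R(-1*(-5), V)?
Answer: 6000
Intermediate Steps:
R(S, q) = -1
X(d, V) = -4 + 2*V (X(d, V) = -3 + ((V + V) - 1) = -3 + (2*V - 1) = -3 + (-1 + 2*V) = -4 + 2*V)
I(Q) = 2 + 2*Q (I(Q) = (1 + Q)*2 = 2 + 2*Q)
(12 + ((X(-2, -4) + 0)*(-4))*6)*I(9) = (12 + (((-4 + 2*(-4)) + 0)*(-4))*6)*(2 + 2*9) = (12 + (((-4 - 8) + 0)*(-4))*6)*(2 + 18) = (12 + ((-12 + 0)*(-4))*6)*20 = (12 - 12*(-4)*6)*20 = (12 + 48*6)*20 = (12 + 288)*20 = 300*20 = 6000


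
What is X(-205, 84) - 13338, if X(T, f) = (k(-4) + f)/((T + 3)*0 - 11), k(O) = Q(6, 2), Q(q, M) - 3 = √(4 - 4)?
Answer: -146805/11 ≈ -13346.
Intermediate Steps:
Q(q, M) = 3 (Q(q, M) = 3 + √(4 - 4) = 3 + √0 = 3 + 0 = 3)
k(O) = 3
X(T, f) = -3/11 - f/11 (X(T, f) = (3 + f)/((T + 3)*0 - 11) = (3 + f)/((3 + T)*0 - 11) = (3 + f)/(0 - 11) = (3 + f)/(-11) = (3 + f)*(-1/11) = -3/11 - f/11)
X(-205, 84) - 13338 = (-3/11 - 1/11*84) - 13338 = (-3/11 - 84/11) - 13338 = -87/11 - 13338 = -146805/11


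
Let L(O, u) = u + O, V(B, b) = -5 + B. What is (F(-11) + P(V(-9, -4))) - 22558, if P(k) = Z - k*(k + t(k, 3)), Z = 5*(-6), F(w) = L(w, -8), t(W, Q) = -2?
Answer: -22831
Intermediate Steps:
L(O, u) = O + u
F(w) = -8 + w (F(w) = w - 8 = -8 + w)
Z = -30
P(k) = -30 - k*(-2 + k) (P(k) = -30 - k*(k - 2) = -30 - k*(-2 + k))
(F(-11) + P(V(-9, -4))) - 22558 = ((-8 - 11) + (-30 - (-5 - 9)² + 2*(-5 - 9))) - 22558 = (-19 + (-30 - 1*(-14)² + 2*(-14))) - 22558 = (-19 + (-30 - 1*196 - 28)) - 22558 = (-19 + (-30 - 196 - 28)) - 22558 = (-19 - 254) - 22558 = -273 - 22558 = -22831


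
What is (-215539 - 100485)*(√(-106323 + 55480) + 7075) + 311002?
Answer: -2235558798 - 316024*I*√50843 ≈ -2.2356e+9 - 7.1258e+7*I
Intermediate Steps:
(-215539 - 100485)*(√(-106323 + 55480) + 7075) + 311002 = -316024*(√(-50843) + 7075) + 311002 = -316024*(I*√50843 + 7075) + 311002 = -316024*(7075 + I*√50843) + 311002 = (-2235869800 - 316024*I*√50843) + 311002 = -2235558798 - 316024*I*√50843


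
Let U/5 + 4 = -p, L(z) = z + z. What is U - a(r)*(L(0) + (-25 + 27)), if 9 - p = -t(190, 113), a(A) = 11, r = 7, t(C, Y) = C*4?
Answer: -3887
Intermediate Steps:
t(C, Y) = 4*C
L(z) = 2*z
p = 769 (p = 9 - (-1)*4*190 = 9 - (-1)*760 = 9 - 1*(-760) = 9 + 760 = 769)
U = -3865 (U = -20 + 5*(-1*769) = -20 + 5*(-769) = -20 - 3845 = -3865)
U - a(r)*(L(0) + (-25 + 27)) = -3865 - 11*(2*0 + (-25 + 27)) = -3865 - 11*(0 + 2) = -3865 - 11*2 = -3865 - 1*22 = -3865 - 22 = -3887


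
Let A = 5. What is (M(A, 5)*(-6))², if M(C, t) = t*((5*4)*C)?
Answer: 9000000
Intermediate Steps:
M(C, t) = 20*C*t (M(C, t) = t*(20*C) = 20*C*t)
(M(A, 5)*(-6))² = ((20*5*5)*(-6))² = (500*(-6))² = (-3000)² = 9000000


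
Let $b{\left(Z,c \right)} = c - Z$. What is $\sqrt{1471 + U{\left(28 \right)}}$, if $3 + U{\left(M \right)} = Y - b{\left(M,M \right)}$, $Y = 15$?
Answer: $\sqrt{1483} \approx 38.51$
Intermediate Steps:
$U{\left(M \right)} = 12$ ($U{\left(M \right)} = -3 + \left(15 - \left(M - M\right)\right) = -3 + \left(15 - 0\right) = -3 + \left(15 + 0\right) = -3 + 15 = 12$)
$\sqrt{1471 + U{\left(28 \right)}} = \sqrt{1471 + 12} = \sqrt{1483}$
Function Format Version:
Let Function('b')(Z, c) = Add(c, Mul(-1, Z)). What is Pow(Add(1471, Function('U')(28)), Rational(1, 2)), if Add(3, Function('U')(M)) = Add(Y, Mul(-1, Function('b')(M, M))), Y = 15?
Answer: Pow(1483, Rational(1, 2)) ≈ 38.510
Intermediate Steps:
Function('U')(M) = 12 (Function('U')(M) = Add(-3, Add(15, Mul(-1, Add(M, Mul(-1, M))))) = Add(-3, Add(15, Mul(-1, 0))) = Add(-3, Add(15, 0)) = Add(-3, 15) = 12)
Pow(Add(1471, Function('U')(28)), Rational(1, 2)) = Pow(Add(1471, 12), Rational(1, 2)) = Pow(1483, Rational(1, 2))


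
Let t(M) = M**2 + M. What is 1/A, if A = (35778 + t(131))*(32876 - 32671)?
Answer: 1/10879350 ≈ 9.1917e-8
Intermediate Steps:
t(M) = M + M**2
A = 10879350 (A = (35778 + 131*(1 + 131))*(32876 - 32671) = (35778 + 131*132)*205 = (35778 + 17292)*205 = 53070*205 = 10879350)
1/A = 1/10879350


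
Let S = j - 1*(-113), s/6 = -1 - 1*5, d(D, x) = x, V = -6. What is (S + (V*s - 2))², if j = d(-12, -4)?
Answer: 104329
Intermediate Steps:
s = -36 (s = 6*(-1 - 1*5) = 6*(-1 - 5) = 6*(-6) = -36)
j = -4
S = 109 (S = -4 - 1*(-113) = -4 + 113 = 109)
(S + (V*s - 2))² = (109 + (-6*(-36) - 2))² = (109 + (216 - 2))² = (109 + 214)² = 323² = 104329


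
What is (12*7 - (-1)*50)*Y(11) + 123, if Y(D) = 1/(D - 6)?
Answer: 749/5 ≈ 149.80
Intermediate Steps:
Y(D) = 1/(-6 + D)
(12*7 - (-1)*50)*Y(11) + 123 = (12*7 - (-1)*50)/(-6 + 11) + 123 = (84 - 1*(-50))/5 + 123 = (84 + 50)*(⅕) + 123 = 134*(⅕) + 123 = 134/5 + 123 = 749/5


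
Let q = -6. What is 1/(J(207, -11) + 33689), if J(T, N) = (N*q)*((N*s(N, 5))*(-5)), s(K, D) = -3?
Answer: 1/22799 ≈ 4.3862e-5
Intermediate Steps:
J(T, N) = -90*N² (J(T, N) = (N*(-6))*((N*(-3))*(-5)) = (-6*N)*(-3*N*(-5)) = (-6*N)*(15*N) = -90*N²)
1/(J(207, -11) + 33689) = 1/(-90*(-11)² + 33689) = 1/(-90*121 + 33689) = 1/(-10890 + 33689) = 1/22799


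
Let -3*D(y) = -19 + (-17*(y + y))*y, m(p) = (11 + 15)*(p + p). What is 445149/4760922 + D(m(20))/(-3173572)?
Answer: -28473667207939/7554564376692 ≈ -3.7691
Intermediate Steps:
m(p) = 52*p (m(p) = 26*(2*p) = 52*p)
D(y) = 19/3 + 34*y²/3 (D(y) = -(-19 + (-17*(y + y))*y)/3 = -(-19 + (-34*y)*y)/3 = -(-19 - 34*y²)/3 = 19/3 + 34*y²/3)
445149/4760922 + D(m(20))/(-3173572) = 445149/4760922 + (19/3 + 34*(52*20)²/3)/(-3173572) = 445149*(1/4760922) + (19/3 + (34/3)*1040²)*(-1/3173572) = 148383/1586974 + (19/3 + (34/3)*1081600)*(-1/3173572) = 148383/1586974 + (19/3 + 36774400/3)*(-1/3173572) = 148383/1586974 + (36774419/3)*(-1/3173572) = 148383/1586974 - 36774419/9520716 = -28473667207939/7554564376692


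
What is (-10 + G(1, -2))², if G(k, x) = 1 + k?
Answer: 64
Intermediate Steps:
(-10 + G(1, -2))² = (-10 + (1 + 1))² = (-10 + 2)² = (-8)² = 64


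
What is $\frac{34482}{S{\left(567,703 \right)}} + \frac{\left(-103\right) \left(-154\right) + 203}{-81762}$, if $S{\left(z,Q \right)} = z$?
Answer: $\frac{44606483}{735858} \approx 60.618$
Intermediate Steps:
$\frac{34482}{S{\left(567,703 \right)}} + \frac{\left(-103\right) \left(-154\right) + 203}{-81762} = \frac{34482}{567} + \frac{\left(-103\right) \left(-154\right) + 203}{-81762} = 34482 \cdot \frac{1}{567} + \left(15862 + 203\right) \left(- \frac{1}{81762}\right) = \frac{1642}{27} + 16065 \left(- \frac{1}{81762}\right) = \frac{1642}{27} - \frac{5355}{27254} = \frac{44606483}{735858}$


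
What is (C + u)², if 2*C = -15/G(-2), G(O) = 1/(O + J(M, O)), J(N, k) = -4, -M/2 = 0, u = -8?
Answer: 1369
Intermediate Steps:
M = 0 (M = -2*0 = 0)
G(O) = 1/(-4 + O) (G(O) = 1/(O - 4) = 1/(-4 + O))
C = 45 (C = (-15/(1/(-4 - 2)))/2 = (-15/(1/(-6)))/2 = (-15/(-⅙))/2 = (-15*(-6))/2 = (½)*90 = 45)
(C + u)² = (45 - 8)² = 37² = 1369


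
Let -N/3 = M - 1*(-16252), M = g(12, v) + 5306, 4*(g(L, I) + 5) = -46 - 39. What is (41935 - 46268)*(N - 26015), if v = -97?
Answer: 1570456853/4 ≈ 3.9261e+8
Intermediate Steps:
g(L, I) = -105/4 (g(L, I) = -5 + (-46 - 39)/4 = -5 + (¼)*(-85) = -5 - 85/4 = -105/4)
M = 21119/4 (M = -105/4 + 5306 = 21119/4 ≈ 5279.8)
N = -258381/4 (N = -3*(21119/4 - 1*(-16252)) = -3*(21119/4 + 16252) = -3*86127/4 = -258381/4 ≈ -64595.)
(41935 - 46268)*(N - 26015) = (41935 - 46268)*(-258381/4 - 26015) = -4333*(-362441/4) = 1570456853/4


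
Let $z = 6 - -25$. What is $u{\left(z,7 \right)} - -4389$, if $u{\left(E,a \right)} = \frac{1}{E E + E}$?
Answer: $\frac{4353889}{992} \approx 4389.0$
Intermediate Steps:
$z = 31$ ($z = 6 + 25 = 31$)
$u{\left(E,a \right)} = \frac{1}{E + E^{2}}$ ($u{\left(E,a \right)} = \frac{1}{E^{2} + E} = \frac{1}{E + E^{2}}$)
$u{\left(z,7 \right)} - -4389 = \frac{1}{31 \left(1 + 31\right)} - -4389 = \frac{1}{31 \cdot 32} + 4389 = \frac{1}{31} \cdot \frac{1}{32} + 4389 = \frac{1}{992} + 4389 = \frac{4353889}{992}$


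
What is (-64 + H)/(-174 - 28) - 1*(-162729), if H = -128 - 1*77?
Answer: 32871527/202 ≈ 1.6273e+5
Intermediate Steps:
H = -205 (H = -128 - 77 = -205)
(-64 + H)/(-174 - 28) - 1*(-162729) = (-64 - 205)/(-174 - 28) - 1*(-162729) = -269/(-202) + 162729 = -1/202*(-269) + 162729 = 269/202 + 162729 = 32871527/202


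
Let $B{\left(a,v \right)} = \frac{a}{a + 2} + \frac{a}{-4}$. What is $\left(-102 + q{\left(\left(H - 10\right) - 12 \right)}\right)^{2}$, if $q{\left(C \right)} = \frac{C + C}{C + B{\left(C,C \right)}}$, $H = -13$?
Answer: $\frac{88849476}{9025} \approx 9844.8$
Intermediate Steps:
$B{\left(a,v \right)} = - \frac{a}{4} + \frac{a}{2 + a}$ ($B{\left(a,v \right)} = \frac{a}{2 + a} + a \left(- \frac{1}{4}\right) = \frac{a}{2 + a} - \frac{a}{4} = - \frac{a}{4} + \frac{a}{2 + a}$)
$q{\left(C \right)} = \frac{2 C}{C + \frac{C \left(2 - C\right)}{4 \left(2 + C\right)}}$ ($q{\left(C \right)} = \frac{C + C}{C + \frac{C \left(2 - C\right)}{4 \left(2 + C\right)}} = \frac{2 C}{C + \frac{C \left(2 - C\right)}{4 \left(2 + C\right)}}$)
$\left(-102 + q{\left(\left(H - 10\right) - 12 \right)}\right)^{2} = \left(-102 + \frac{8 \left(2 - 35\right)}{10 + 3 \left(\left(-13 - 10\right) - 12\right)}\right)^{2} = \left(-102 + \frac{8 \left(2 - 35\right)}{10 + 3 \left(-23 - 12\right)}\right)^{2} = \left(-102 + \frac{8 \left(2 - 35\right)}{10 + 3 \left(-35\right)}\right)^{2} = \left(-102 + 8 \frac{1}{10 - 105} \left(-33\right)\right)^{2} = \left(-102 + 8 \frac{1}{-95} \left(-33\right)\right)^{2} = \left(-102 + 8 \left(- \frac{1}{95}\right) \left(-33\right)\right)^{2} = \left(-102 + \frac{264}{95}\right)^{2} = \left(- \frac{9426}{95}\right)^{2} = \frac{88849476}{9025}$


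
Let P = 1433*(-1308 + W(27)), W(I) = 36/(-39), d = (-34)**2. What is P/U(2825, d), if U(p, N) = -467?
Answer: 24383928/6071 ≈ 4016.5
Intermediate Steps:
d = 1156
W(I) = -12/13 (W(I) = 36*(-1/39) = -12/13)
P = -24383928/13 (P = 1433*(-1308 - 12/13) = 1433*(-17016/13) = -24383928/13 ≈ -1.8757e+6)
P/U(2825, d) = -24383928/13/(-467) = -24383928/13*(-1/467) = 24383928/6071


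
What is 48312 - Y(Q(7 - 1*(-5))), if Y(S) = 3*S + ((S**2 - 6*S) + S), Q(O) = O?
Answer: 48192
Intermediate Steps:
Y(S) = S**2 - 2*S (Y(S) = 3*S + (S**2 - 5*S) = S**2 - 2*S)
48312 - Y(Q(7 - 1*(-5))) = 48312 - (7 - 1*(-5))*(-2 + (7 - 1*(-5))) = 48312 - (7 + 5)*(-2 + (7 + 5)) = 48312 - 12*(-2 + 12) = 48312 - 12*10 = 48312 - 1*120 = 48312 - 120 = 48192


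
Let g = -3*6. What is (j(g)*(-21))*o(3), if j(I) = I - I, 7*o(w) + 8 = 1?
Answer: 0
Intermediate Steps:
o(w) = -1 (o(w) = -8/7 + (⅐)*1 = -8/7 + ⅐ = -1)
g = -18
j(I) = 0
(j(g)*(-21))*o(3) = (0*(-21))*(-1) = 0*(-1) = 0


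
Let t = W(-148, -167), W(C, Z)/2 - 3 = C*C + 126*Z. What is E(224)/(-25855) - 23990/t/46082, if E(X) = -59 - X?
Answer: 2194102493/206120869030 ≈ 0.010645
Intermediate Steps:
W(C, Z) = 6 + 2*C**2 + 252*Z (W(C, Z) = 6 + 2*(C*C + 126*Z) = 6 + 2*(C**2 + 126*Z) = 6 + (2*C**2 + 252*Z) = 6 + 2*C**2 + 252*Z)
t = 1730 (t = 6 + 2*(-148)**2 + 252*(-167) = 6 + 2*21904 - 42084 = 6 + 43808 - 42084 = 1730)
E(224)/(-25855) - 23990/t/46082 = (-59 - 1*224)/(-25855) - 23990/1730/46082 = (-59 - 224)*(-1/25855) - 23990*1/1730*(1/46082) = -283*(-1/25855) - 2399/173*1/46082 = 283/25855 - 2399/7972186 = 2194102493/206120869030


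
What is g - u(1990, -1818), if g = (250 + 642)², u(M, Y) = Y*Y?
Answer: -2509460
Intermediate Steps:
u(M, Y) = Y²
g = 795664 (g = 892² = 795664)
g - u(1990, -1818) = 795664 - 1*(-1818)² = 795664 - 1*3305124 = 795664 - 3305124 = -2509460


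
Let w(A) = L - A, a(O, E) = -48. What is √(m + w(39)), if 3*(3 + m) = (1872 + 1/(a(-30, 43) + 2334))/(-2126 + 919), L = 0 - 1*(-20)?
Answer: 5*I*√23726810814/162306 ≈ 4.7452*I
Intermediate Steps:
L = 20 (L = 0 + 20 = 20)
w(A) = 20 - A
m = -1712483/486918 (m = -3 + ((1872 + 1/(-48 + 2334))/(-2126 + 919))/3 = -3 + ((1872 + 1/2286)/(-1207))/3 = -3 + ((1872 + 1/2286)*(-1/1207))/3 = -3 + ((4279393/2286)*(-1/1207))/3 = -3 + (⅓)*(-251729/162306) = -3 - 251729/486918 = -1712483/486918 ≈ -3.5170)
√(m + w(39)) = √(-1712483/486918 + (20 - 1*39)) = √(-1712483/486918 + (20 - 39)) = √(-1712483/486918 - 19) = √(-10963925/486918) = 5*I*√23726810814/162306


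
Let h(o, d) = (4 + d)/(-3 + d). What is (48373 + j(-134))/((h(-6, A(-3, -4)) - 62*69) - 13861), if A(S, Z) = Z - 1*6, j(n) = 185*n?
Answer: -306579/235801 ≈ -1.3002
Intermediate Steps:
A(S, Z) = -6 + Z (A(S, Z) = Z - 6 = -6 + Z)
h(o, d) = (4 + d)/(-3 + d)
(48373 + j(-134))/((h(-6, A(-3, -4)) - 62*69) - 13861) = (48373 + 185*(-134))/(((4 + (-6 - 4))/(-3 + (-6 - 4)) - 62*69) - 13861) = (48373 - 24790)/(((4 - 10)/(-3 - 10) - 4278) - 13861) = 23583/((-6/(-13) - 4278) - 13861) = 23583/((-1/13*(-6) - 4278) - 13861) = 23583/((6/13 - 4278) - 13861) = 23583/(-55608/13 - 13861) = 23583/(-235801/13) = 23583*(-13/235801) = -306579/235801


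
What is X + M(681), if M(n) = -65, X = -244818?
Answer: -244883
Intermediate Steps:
X + M(681) = -244818 - 65 = -244883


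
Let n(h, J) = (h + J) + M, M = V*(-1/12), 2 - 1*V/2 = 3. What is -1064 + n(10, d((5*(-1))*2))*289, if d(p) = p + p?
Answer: -23435/6 ≈ -3905.8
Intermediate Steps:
V = -2 (V = 4 - 2*3 = 4 - 6 = -2)
d(p) = 2*p
M = ⅙ (M = -(-2)/12 = -2*(-1/12) = ⅙ ≈ 0.16667)
n(h, J) = ⅙ + J + h (n(h, J) = (h + J) + ⅙ = (J + h) + ⅙ = ⅙ + J + h)
-1064 + n(10, d((5*(-1))*2))*289 = -1064 + (⅙ + 2*((5*(-1))*2) + 10)*289 = -1064 + (⅙ + 2*(-5*2) + 10)*289 = -1064 + (⅙ + 2*(-10) + 10)*289 = -1064 + (⅙ - 20 + 10)*289 = -1064 - 59/6*289 = -1064 - 17051/6 = -23435/6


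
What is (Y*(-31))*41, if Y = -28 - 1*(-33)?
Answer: -6355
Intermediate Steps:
Y = 5 (Y = -28 + 33 = 5)
(Y*(-31))*41 = (5*(-31))*41 = -155*41 = -6355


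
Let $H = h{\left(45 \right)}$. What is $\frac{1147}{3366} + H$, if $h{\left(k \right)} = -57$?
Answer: $- \frac{190715}{3366} \approx -56.659$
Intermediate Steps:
$H = -57$
$\frac{1147}{3366} + H = \frac{1147}{3366} - 57 = - \frac{190715}{3366}$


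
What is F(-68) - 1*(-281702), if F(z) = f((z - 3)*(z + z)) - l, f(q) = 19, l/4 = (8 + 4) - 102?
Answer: 282081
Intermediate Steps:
l = -360 (l = 4*((8 + 4) - 102) = 4*(12 - 102) = 4*(-90) = -360)
F(z) = 379 (F(z) = 19 - 1*(-360) = 19 + 360 = 379)
F(-68) - 1*(-281702) = 379 - 1*(-281702) = 379 + 281702 = 282081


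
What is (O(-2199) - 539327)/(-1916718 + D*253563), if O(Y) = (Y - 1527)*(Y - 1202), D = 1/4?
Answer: -48531196/7413309 ≈ -6.5465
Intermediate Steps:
D = ¼ ≈ 0.25000
O(Y) = (-1527 + Y)*(-1202 + Y)
(O(-2199) - 539327)/(-1916718 + D*253563) = ((1835454 + (-2199)² - 2729*(-2199)) - 539327)/(-1916718 + (¼)*253563) = ((1835454 + 4835601 + 6001071) - 539327)/(-1916718 + 253563/4) = (12672126 - 539327)/(-7413309/4) = 12132799*(-4/7413309) = -48531196/7413309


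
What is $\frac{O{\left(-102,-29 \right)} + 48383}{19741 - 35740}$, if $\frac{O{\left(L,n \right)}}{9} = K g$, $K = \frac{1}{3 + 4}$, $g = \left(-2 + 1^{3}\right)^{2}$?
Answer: $- \frac{338690}{111993} \approx -3.0242$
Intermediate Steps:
$g = 1$ ($g = \left(-2 + 1\right)^{2} = \left(-1\right)^{2} = 1$)
$K = \frac{1}{7} \approx 0.14286$
$O{\left(L,n \right)} = \frac{9}{7}$ ($O{\left(L,n \right)} = 9 \cdot \frac{1}{7} \cdot 1 = 9 \cdot \frac{1}{7} = \frac{9}{7}$)
$\frac{O{\left(-102,-29 \right)} + 48383}{19741 - 35740} = \frac{\frac{9}{7} + 48383}{19741 - 35740} = \frac{338690}{7 \left(-15999\right)} = \frac{338690}{7} \left(- \frac{1}{15999}\right) = - \frac{338690}{111993}$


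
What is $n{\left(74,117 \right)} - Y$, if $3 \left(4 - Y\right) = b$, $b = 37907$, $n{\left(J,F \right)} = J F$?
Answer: $\frac{63869}{3} \approx 21290.0$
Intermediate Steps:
$n{\left(J,F \right)} = F J$
$Y = - \frac{37895}{3}$ ($Y = 4 - \frac{37907}{3} = - \frac{37895}{3} \approx -12632.0$)
$n{\left(74,117 \right)} - Y = 117 \cdot 74 - - \frac{37895}{3} = 8658 + \frac{37895}{3} = \frac{63869}{3}$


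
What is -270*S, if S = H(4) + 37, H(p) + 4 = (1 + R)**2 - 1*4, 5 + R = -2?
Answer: -17550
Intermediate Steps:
R = -7 (R = -5 - 2 = -7)
H(p) = 28 (H(p) = -4 + ((1 - 7)**2 - 1*4) = -4 + ((-6)**2 - 4) = -4 + (36 - 4) = -4 + 32 = 28)
S = 65 (S = 28 + 37 = 65)
-270*S = -270*65 = -17550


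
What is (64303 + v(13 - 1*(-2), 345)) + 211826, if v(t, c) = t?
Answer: 276144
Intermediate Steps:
(64303 + v(13 - 1*(-2), 345)) + 211826 = (64303 + (13 - 1*(-2))) + 211826 = (64303 + (13 + 2)) + 211826 = (64303 + 15) + 211826 = 64318 + 211826 = 276144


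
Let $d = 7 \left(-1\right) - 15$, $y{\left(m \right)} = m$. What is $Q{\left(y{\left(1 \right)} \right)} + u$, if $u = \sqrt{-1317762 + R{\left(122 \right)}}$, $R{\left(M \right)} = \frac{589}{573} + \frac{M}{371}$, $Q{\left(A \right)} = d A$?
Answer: $-22 + \frac{i \sqrt{59551622130860643}}{212583} \approx -22.0 + 1147.9 i$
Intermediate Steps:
$d = -22$ ($d = -7 - 15 = -22$)
$Q{\left(A \right)} = - 22 A$
$R{\left(M \right)} = \frac{589}{573} + \frac{M}{371}$ ($R{\left(M \right)} = 589 \cdot \frac{1}{573} + M \frac{1}{371} = \frac{589}{573} + \frac{M}{371}$)
$u = \frac{i \sqrt{59551622130860643}}{212583}$ ($u = \sqrt{-1317762 + \left(\frac{589}{573} + \frac{1}{371} \cdot 122\right)} = \sqrt{-1317762 + \left(\frac{589}{573} + \frac{122}{371}\right)} = \sqrt{-1317762 + \frac{288425}{212583}} = \sqrt{- \frac{280133510821}{212583}} = \frac{i \sqrt{59551622130860643}}{212583} \approx 1147.9 i$)
$Q{\left(y{\left(1 \right)} \right)} + u = \left(-22\right) 1 + \frac{i \sqrt{59551622130860643}}{212583} = -22 + \frac{i \sqrt{59551622130860643}}{212583}$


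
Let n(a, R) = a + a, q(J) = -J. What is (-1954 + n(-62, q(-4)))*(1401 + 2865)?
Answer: -8864748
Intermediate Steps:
n(a, R) = 2*a
(-1954 + n(-62, q(-4)))*(1401 + 2865) = (-1954 + 2*(-62))*(1401 + 2865) = (-1954 - 124)*4266 = -2078*4266 = -8864748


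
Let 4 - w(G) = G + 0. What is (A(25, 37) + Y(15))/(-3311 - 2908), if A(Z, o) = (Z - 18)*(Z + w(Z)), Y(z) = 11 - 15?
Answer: -8/2073 ≈ -0.0038591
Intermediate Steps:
w(G) = 4 - G (w(G) = 4 - (G + 0) = 4 - G)
Y(z) = -4
A(Z, o) = -72 + 4*Z (A(Z, o) = (Z - 18)*(Z + (4 - Z)) = (-18 + Z)*4 = -72 + 4*Z)
(A(25, 37) + Y(15))/(-3311 - 2908) = ((-72 + 4*25) - 4)/(-3311 - 2908) = ((-72 + 100) - 4)/(-6219) = (28 - 4)*(-1/6219) = 24*(-1/6219) = -8/2073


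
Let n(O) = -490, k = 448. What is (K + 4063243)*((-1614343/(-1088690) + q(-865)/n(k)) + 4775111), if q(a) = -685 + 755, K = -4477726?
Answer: -15083168745027739203/7620830 ≈ -1.9792e+12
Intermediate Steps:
q(a) = 70
(K + 4063243)*((-1614343/(-1088690) + q(-865)/n(k)) + 4775111) = (-4477726 + 4063243)*((-1614343/(-1088690) + 70/(-490)) + 4775111) = -414483*((-1614343*(-1/1088690) + 70*(-1/490)) + 4775111) = -414483*((1614343/1088690 - ⅐) + 4775111) = -414483*(10211711/7620830 + 4775111) = -414483*36390319373841/7620830 = -15083168745027739203/7620830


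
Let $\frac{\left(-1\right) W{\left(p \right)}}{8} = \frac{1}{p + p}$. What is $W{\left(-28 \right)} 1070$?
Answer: $\frac{1070}{7} \approx 152.86$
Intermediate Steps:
$W{\left(p \right)} = - \frac{4}{p}$ ($W{\left(p \right)} = - \frac{8}{p + p} = - \frac{8}{2 p} = - 8 \frac{1}{2 p} = - \frac{4}{p}$)
$W{\left(-28 \right)} 1070 = - \frac{4}{-28} \cdot 1070 = \left(-4\right) \left(- \frac{1}{28}\right) 1070 = \frac{1}{7} \cdot 1070 = \frac{1070}{7}$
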